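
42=42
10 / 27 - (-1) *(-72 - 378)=-449.63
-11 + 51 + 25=65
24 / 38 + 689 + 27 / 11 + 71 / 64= 9272183 / 13376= 693.20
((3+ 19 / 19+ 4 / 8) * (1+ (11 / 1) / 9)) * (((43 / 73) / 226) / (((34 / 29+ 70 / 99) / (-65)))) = -40122225 / 44511604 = -0.90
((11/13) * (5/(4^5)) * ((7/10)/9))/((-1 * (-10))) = 77/2396160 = 0.00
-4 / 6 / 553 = -2 / 1659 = -0.00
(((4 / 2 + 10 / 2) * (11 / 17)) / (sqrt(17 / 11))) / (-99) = -7 * sqrt(187) / 2601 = -0.04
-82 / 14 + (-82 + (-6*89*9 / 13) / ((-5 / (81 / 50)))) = 363126 / 11375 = 31.92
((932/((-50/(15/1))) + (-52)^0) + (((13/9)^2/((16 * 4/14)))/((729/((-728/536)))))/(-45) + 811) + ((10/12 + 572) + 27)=6450387211381/5697047520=1132.23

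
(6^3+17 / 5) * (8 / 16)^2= 1097 / 20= 54.85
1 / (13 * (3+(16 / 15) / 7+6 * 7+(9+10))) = 105 / 87568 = 0.00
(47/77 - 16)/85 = -237/1309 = -0.18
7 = 7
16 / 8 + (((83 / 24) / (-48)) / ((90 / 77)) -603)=-601.06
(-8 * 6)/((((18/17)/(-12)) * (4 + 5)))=544/9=60.44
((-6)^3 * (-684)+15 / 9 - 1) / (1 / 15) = 2216170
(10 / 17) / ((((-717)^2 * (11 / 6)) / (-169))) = -3380 / 32044881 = -0.00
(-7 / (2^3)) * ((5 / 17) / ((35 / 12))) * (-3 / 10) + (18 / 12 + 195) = 66819 / 340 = 196.53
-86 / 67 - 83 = -5647 / 67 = -84.28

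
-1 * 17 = -17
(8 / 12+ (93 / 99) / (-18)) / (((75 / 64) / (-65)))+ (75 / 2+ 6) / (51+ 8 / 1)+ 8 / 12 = -3435815 / 105138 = -32.68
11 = 11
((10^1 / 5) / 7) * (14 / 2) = 2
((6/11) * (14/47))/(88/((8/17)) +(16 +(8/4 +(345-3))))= 84/282799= 0.00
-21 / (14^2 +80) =-7 / 92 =-0.08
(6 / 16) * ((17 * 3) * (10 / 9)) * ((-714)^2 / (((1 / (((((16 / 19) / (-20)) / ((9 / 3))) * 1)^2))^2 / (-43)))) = -2650032896 / 146611125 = -18.08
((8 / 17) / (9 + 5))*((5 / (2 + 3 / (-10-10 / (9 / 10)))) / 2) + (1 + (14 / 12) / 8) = 2401585 / 2016336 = 1.19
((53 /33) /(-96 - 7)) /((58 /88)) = -212 /8961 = -0.02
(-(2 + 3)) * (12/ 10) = -6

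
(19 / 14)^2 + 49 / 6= 5885 / 588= 10.01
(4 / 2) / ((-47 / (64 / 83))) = -128 / 3901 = -0.03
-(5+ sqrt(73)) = -sqrt(73)- 5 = -13.54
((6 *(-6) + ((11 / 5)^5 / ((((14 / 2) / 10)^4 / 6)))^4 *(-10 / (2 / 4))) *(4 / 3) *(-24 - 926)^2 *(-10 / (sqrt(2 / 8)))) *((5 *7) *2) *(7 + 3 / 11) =35204205177348501129578120745200640000 / 52223176609373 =674110758153881834017002.10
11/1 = 11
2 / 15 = 0.13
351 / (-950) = -351 / 950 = -0.37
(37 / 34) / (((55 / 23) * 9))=851 / 16830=0.05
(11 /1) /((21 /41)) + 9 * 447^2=37764352 /21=1798302.48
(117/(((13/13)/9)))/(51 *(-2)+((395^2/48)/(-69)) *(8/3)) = -1307826/282709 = -4.63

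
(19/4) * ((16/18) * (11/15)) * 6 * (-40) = -6688/9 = -743.11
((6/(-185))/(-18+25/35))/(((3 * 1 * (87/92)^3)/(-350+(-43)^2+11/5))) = 3030653696/2729738825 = 1.11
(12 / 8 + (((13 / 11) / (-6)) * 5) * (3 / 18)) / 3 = 529 / 1188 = 0.45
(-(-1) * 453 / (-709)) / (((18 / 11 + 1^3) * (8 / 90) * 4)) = -224235 / 328976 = -0.68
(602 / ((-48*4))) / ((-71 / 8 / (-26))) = -3913 / 426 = -9.19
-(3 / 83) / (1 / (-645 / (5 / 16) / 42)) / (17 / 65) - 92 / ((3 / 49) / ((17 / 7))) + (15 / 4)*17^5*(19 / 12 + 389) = 985950502230149 / 474096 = 2079643157.15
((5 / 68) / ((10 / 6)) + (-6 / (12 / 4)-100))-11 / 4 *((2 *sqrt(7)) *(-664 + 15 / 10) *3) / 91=-6933 / 68 + 43725 *sqrt(7) / 364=215.86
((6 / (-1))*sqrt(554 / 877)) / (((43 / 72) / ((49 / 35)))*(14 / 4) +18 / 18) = -864*sqrt(485858) / 314843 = -1.91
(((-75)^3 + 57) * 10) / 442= -2109090 / 221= -9543.39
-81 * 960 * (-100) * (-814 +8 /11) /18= -3864672000 /11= -351333818.18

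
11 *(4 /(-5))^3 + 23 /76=-5.33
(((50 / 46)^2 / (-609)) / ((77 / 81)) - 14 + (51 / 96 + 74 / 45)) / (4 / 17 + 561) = -2393891389741 / 113605360212960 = -0.02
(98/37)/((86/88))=2.71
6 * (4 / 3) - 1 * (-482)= 490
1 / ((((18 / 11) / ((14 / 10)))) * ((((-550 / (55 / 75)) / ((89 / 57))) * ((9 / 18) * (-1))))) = 6853 / 1923750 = 0.00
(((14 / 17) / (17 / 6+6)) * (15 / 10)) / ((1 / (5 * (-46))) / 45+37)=186300 / 49291007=0.00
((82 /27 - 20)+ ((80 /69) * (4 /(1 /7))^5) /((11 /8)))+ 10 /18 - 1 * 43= 14511976.85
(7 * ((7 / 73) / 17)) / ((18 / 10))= 245 / 11169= 0.02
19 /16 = 1.19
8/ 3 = 2.67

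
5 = 5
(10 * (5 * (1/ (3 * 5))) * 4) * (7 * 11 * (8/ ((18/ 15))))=61600/ 9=6844.44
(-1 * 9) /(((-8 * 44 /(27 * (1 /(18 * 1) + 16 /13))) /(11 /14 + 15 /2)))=33669 /4576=7.36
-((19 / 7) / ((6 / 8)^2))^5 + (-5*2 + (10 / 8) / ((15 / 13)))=-2625.08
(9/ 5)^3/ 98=729/ 12250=0.06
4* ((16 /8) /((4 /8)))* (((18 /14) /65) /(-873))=-16 /44135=-0.00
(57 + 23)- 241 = -161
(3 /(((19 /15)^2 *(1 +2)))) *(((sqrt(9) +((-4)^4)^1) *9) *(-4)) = -2097900 /361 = -5811.36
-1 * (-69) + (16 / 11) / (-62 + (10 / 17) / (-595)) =23791871 / 344927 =68.98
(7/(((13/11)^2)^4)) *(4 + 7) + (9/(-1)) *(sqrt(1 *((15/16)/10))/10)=16505633837/815730721 - 9 *sqrt(6)/80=19.96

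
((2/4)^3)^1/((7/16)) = 0.29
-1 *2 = -2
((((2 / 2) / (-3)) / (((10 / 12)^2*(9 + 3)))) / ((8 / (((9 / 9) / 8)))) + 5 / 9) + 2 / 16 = 9791 / 14400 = 0.68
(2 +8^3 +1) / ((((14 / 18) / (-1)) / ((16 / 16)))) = -4635 / 7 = -662.14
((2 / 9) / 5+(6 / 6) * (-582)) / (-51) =26188 / 2295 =11.41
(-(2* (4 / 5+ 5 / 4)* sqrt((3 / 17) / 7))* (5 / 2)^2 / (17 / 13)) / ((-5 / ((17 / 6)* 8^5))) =1091584* sqrt(357) / 357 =57772.75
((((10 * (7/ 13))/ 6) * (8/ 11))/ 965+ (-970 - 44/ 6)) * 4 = -107893616/ 27599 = -3909.33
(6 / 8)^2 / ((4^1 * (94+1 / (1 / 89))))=3 / 3904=0.00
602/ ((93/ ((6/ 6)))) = 602/ 93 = 6.47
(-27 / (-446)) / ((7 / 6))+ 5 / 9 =8534 / 14049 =0.61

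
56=56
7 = 7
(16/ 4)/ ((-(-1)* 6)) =2/ 3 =0.67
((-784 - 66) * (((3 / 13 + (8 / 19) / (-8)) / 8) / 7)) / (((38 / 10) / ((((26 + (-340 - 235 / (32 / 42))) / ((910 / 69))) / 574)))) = 3212524425 / 54910052288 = 0.06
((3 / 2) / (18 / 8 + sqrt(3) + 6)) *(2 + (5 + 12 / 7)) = 4026 / 2429 - 488 *sqrt(3) / 2429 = 1.31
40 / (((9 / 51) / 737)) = 501160 / 3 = 167053.33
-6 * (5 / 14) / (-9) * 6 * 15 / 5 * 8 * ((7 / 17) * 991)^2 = 1649896080 / 289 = 5708982.98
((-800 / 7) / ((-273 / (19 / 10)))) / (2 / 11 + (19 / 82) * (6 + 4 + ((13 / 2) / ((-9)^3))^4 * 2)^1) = 1032592511191760640 / 3244094112765186317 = 0.32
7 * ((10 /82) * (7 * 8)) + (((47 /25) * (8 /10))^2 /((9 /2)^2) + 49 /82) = 5034858457 /103781250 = 48.51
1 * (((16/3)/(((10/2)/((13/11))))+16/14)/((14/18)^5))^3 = 163129408996720890880512/270927312352350952375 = 602.12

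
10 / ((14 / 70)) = 50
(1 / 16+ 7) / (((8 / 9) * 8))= 1017 / 1024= 0.99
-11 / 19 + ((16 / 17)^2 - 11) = -10.69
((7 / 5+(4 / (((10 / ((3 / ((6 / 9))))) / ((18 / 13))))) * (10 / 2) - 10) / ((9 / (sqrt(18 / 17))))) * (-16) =-7.06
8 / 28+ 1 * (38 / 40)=173 / 140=1.24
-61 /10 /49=-61 /490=-0.12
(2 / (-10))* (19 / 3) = -19 / 15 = -1.27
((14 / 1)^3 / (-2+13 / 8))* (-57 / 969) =21952 / 51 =430.43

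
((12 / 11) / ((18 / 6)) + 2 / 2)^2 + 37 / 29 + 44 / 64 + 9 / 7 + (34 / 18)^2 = 276204065 / 31833648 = 8.68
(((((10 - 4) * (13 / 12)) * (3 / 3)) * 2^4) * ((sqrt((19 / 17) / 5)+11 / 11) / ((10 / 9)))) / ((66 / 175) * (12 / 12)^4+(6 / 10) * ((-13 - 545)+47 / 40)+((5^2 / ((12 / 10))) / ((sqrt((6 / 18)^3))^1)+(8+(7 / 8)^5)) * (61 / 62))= -153969839282817073152 / 477824752055591591809 - 153969839282817073152 * sqrt(1615) / 40615103924725285303765 - 29101364273479680000 * sqrt(3) / 477824752055591591809 - 5820272854695936000 * sqrt(4845) / 8123020784945057060753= -0.63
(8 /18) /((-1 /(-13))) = 52 /9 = 5.78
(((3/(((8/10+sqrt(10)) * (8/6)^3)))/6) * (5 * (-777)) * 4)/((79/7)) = 407925/16432 - 2039625 * sqrt(10)/65728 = -73.30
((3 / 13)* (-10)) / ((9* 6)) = -5 / 117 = -0.04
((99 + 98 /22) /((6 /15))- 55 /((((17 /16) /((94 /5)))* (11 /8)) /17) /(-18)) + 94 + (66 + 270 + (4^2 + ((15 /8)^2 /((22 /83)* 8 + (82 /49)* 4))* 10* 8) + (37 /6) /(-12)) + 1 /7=139577805847 /99370656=1404.62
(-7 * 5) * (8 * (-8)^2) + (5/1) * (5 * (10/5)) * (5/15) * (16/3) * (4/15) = -17896.30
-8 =-8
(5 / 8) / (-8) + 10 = 635 / 64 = 9.92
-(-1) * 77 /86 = 77 /86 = 0.90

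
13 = 13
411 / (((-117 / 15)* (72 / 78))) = -685 / 12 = -57.08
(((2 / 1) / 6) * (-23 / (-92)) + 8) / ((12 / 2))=97 / 72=1.35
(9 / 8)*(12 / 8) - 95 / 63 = 181 / 1008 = 0.18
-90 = -90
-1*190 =-190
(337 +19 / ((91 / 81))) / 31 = 11.42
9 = 9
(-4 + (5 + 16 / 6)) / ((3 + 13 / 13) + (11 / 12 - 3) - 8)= -44 / 73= -0.60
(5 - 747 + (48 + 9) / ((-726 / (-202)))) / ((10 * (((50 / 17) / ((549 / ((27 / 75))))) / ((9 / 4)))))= -820025379 / 9680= -84713.37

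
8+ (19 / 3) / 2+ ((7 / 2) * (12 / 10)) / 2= 199 / 15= 13.27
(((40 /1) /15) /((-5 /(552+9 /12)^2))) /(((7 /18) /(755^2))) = -1671947509815 /7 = -238849644259.29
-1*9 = -9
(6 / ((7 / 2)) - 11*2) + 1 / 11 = -1555 / 77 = -20.19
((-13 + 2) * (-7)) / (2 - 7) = -77 / 5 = -15.40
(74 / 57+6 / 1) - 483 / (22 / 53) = -1449991 / 1254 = -1156.29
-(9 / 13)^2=-81 / 169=-0.48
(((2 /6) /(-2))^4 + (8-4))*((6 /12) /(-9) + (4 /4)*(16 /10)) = 144143 /23328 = 6.18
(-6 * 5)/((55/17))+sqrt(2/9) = -8.80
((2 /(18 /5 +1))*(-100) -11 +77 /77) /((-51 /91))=37310 /391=95.42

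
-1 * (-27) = 27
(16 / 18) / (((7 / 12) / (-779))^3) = -2116944482.52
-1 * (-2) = 2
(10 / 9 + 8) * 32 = 291.56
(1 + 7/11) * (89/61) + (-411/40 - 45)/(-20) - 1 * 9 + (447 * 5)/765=-25383769/27376800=-0.93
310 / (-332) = -155 / 166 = -0.93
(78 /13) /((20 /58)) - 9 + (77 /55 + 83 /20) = 13.95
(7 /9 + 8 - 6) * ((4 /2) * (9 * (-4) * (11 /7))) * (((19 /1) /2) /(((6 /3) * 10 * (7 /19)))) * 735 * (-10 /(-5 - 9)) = -1489125 /7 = -212732.14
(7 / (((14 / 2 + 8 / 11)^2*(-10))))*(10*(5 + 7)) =-10164 / 7225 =-1.41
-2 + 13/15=-17/15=-1.13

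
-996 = -996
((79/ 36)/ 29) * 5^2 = 1975/ 1044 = 1.89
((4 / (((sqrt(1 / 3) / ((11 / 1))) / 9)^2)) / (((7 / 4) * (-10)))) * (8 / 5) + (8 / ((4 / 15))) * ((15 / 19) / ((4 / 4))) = -35675298 / 3325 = -10729.41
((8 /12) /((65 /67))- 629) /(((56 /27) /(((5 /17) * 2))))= -157527 /884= -178.20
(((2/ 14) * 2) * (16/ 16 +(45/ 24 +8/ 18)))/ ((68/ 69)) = 5497/ 5712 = 0.96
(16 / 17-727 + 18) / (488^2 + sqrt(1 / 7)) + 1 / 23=12037* sqrt(7) / 6748795203567 + 6287282371759 / 155222289682041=0.04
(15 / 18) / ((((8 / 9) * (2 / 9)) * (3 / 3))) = 135 / 32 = 4.22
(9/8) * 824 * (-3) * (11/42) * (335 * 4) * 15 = -102479850/7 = -14639978.57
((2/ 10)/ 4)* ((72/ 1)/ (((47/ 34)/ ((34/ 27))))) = 2312/ 705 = 3.28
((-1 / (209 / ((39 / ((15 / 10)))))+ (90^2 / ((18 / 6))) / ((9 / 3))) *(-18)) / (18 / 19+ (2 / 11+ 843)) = -3385332 / 176423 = -19.19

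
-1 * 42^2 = -1764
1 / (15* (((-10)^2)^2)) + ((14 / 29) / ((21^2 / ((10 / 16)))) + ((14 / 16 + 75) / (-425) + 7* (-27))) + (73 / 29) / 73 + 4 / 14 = -41898067771 / 221850000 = -188.86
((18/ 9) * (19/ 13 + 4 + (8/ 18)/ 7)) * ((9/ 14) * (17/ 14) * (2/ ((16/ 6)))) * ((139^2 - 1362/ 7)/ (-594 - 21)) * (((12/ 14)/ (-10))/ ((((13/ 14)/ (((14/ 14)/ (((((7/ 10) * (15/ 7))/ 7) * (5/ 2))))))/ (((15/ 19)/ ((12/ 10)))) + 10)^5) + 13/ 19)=-3484828938909250054978405666925/ 25314655623365954097966238616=-137.66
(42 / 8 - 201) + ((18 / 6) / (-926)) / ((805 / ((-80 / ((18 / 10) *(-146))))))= -12782410091 / 65299668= -195.75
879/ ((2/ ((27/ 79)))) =23733/ 158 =150.21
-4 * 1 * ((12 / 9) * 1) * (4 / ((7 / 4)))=-256 / 21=-12.19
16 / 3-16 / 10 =56 / 15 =3.73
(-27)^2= 729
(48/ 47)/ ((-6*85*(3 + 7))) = -0.00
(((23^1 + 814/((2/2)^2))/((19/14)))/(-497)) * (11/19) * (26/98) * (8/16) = -119691/1255919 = -0.10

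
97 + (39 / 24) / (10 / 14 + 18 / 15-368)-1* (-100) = 20192833 / 102504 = 197.00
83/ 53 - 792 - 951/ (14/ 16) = -696475/ 371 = -1877.29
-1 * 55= -55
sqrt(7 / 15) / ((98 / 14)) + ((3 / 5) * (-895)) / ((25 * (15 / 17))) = -3043 / 125 + sqrt(105) / 105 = -24.25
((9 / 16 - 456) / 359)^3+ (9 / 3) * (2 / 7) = -1571507497617 / 1326604095488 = -1.18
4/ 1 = 4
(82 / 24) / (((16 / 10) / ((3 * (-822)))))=-84255 / 16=-5265.94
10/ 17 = 0.59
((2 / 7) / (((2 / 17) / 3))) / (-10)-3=-261 / 70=-3.73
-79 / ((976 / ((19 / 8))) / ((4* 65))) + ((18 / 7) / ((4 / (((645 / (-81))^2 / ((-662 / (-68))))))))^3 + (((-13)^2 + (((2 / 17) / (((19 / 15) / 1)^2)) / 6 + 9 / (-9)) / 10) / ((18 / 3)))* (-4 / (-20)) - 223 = -383959261777707636886219201 / 1979744309373796282144800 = -193.94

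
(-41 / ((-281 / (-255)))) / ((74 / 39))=-407745 / 20794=-19.61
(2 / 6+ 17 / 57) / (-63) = -0.01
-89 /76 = -1.17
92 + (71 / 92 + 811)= 83147 / 92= 903.77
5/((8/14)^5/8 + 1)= 4.96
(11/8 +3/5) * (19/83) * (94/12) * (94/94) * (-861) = -20246989/6640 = -3049.25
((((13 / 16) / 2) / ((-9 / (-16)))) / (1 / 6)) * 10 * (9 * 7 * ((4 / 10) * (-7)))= -7644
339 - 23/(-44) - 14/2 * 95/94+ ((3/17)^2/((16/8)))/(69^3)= 7252324084901/21814895652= 332.45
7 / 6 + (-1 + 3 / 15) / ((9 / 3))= 9 / 10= 0.90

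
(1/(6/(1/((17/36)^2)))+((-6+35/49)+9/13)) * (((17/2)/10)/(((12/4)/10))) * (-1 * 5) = 252865/4641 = 54.49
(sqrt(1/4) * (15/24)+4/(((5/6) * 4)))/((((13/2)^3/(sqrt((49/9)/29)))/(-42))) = -5929 * sqrt(29)/318565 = -0.10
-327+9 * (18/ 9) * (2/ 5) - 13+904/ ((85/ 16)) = -13824/ 85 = -162.64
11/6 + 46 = 287/6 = 47.83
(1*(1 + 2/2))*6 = 12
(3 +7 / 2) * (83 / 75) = 1079 / 150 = 7.19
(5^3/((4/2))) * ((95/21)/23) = 12.29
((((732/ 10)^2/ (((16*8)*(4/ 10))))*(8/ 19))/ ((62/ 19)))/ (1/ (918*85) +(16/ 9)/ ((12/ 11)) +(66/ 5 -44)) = -29034963/ 62720936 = -0.46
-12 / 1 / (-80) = 3 / 20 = 0.15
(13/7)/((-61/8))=-104/427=-0.24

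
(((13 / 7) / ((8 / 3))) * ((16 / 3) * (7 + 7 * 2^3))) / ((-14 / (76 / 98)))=-4446 / 343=-12.96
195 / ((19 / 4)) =780 / 19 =41.05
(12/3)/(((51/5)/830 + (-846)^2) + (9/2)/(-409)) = 848675/151852569348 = 0.00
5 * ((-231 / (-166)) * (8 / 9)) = 6.18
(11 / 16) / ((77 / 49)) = 7 / 16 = 0.44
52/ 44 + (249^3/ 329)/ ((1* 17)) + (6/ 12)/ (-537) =182465501629/ 66075702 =2761.46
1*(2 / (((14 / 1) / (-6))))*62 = -372 / 7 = -53.14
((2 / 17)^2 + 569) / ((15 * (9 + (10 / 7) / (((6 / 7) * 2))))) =65778 / 17051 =3.86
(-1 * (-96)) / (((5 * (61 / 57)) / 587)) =3212064 / 305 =10531.36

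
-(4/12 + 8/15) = -0.87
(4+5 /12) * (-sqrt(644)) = -53 * sqrt(161) /6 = -112.08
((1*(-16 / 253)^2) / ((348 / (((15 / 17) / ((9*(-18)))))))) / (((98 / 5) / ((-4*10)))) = 16000 / 125247498453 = 0.00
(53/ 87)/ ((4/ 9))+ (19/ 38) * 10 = 739/ 116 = 6.37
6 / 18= 1 / 3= 0.33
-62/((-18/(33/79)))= 341/237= 1.44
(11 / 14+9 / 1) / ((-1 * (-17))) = 137 / 238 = 0.58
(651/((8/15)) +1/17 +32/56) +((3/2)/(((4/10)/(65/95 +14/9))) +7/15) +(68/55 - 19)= 1206101641/994840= 1212.36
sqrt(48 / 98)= 2 * sqrt(6) / 7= 0.70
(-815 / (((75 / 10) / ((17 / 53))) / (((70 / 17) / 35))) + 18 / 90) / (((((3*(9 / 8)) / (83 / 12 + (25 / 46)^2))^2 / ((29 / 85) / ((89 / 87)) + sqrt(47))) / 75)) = -129993394318480*sqrt(47) / 97309950453 - 21864888924368336 / 49076651678463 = -9603.79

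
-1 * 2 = -2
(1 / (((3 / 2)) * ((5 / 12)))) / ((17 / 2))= 16 / 85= 0.19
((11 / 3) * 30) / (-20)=-11 / 2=-5.50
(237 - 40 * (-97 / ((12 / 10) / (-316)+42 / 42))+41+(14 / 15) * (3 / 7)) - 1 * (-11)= 4184.19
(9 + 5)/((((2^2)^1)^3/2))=7/16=0.44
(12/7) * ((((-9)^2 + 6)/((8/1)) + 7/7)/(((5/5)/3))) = 855/14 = 61.07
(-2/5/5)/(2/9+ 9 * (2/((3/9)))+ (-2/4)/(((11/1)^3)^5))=-150380934098963436/101924855333741884175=-0.00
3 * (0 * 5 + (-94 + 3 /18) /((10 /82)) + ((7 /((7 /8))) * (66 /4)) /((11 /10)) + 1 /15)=-19481 /10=-1948.10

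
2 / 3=0.67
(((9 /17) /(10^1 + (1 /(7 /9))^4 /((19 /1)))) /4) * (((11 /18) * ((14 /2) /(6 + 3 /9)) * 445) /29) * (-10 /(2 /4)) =-1234053975 /456272486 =-2.70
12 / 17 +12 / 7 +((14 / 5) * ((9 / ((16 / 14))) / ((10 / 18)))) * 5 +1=480451 / 2380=201.87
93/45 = 31/15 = 2.07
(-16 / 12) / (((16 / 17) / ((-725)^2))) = -8935625 / 12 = -744635.42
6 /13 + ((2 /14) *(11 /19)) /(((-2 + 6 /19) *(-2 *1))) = 2831 /5824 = 0.49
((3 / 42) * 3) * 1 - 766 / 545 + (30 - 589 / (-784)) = 12630421 / 427280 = 29.56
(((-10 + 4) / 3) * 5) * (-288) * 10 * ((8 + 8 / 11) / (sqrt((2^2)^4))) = 172800 / 11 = 15709.09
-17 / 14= -1.21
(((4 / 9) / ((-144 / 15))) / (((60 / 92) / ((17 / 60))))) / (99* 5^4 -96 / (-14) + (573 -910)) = -161 / 492648480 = -0.00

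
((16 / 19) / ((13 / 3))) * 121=5808 / 247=23.51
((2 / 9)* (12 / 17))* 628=5024 / 51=98.51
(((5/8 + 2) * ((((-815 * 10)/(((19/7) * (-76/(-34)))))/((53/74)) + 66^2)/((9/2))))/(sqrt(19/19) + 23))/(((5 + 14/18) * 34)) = 166106143/541234304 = 0.31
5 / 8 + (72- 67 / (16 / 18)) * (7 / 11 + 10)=-388 / 11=-35.27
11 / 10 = 1.10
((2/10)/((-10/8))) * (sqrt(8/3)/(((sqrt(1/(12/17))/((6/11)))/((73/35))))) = -7008 * sqrt(34)/163625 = -0.25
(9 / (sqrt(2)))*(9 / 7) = 81*sqrt(2) / 14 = 8.18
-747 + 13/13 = -746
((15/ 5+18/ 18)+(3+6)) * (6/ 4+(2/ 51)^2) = 101543/ 5202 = 19.52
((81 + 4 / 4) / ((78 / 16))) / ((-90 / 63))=-2296 / 195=-11.77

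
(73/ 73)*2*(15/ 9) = 10/ 3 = 3.33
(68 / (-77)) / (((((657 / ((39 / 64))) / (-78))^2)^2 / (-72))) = 124806800313 / 71652624203776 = 0.00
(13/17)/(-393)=-13/6681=-0.00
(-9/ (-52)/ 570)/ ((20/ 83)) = 249/ 197600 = 0.00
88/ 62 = 44/ 31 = 1.42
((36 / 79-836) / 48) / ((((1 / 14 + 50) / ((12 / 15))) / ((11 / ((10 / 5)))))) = -1270654 / 830685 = -1.53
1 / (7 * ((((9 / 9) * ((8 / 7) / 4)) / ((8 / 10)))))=2 / 5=0.40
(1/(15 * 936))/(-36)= -1/505440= -0.00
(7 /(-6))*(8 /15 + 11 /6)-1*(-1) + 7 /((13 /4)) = 919 /2340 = 0.39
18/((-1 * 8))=-9/4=-2.25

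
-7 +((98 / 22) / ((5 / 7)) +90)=4908 / 55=89.24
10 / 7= 1.43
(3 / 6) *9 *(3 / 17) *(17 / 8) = 27 / 16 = 1.69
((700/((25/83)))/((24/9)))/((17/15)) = 26145/34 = 768.97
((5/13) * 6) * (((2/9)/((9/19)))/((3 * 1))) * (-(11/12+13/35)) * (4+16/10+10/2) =-544787/110565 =-4.93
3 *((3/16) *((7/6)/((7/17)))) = 51/32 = 1.59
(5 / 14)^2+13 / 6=1349 / 588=2.29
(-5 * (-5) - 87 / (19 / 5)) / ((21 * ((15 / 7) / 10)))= 80 / 171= 0.47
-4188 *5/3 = -6980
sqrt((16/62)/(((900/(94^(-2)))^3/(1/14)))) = 0.00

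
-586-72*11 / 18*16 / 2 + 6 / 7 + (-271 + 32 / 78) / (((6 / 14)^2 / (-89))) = 319848871 / 2457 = 130178.62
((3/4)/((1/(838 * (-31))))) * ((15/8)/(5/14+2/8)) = -4091535/68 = -60169.63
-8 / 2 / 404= -1 / 101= -0.01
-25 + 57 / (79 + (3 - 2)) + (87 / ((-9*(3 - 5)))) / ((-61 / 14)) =-371809 / 14640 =-25.40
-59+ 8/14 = -409/7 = -58.43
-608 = -608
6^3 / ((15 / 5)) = 72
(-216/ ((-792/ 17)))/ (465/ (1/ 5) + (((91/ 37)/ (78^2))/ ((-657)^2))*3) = 127065379428/ 63719550566177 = 0.00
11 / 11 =1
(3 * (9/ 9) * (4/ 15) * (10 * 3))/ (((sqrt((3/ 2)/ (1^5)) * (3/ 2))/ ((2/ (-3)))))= -32 * sqrt(6)/ 9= -8.71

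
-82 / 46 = -41 / 23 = -1.78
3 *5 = 15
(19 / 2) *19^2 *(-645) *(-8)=17696220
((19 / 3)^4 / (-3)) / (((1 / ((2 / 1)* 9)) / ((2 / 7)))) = -521284 / 189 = -2758.12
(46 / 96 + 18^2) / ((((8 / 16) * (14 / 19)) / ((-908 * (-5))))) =47982125 / 12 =3998510.42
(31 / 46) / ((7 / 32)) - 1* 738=-734.92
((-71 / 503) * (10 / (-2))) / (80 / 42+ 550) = 1491 / 1165954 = 0.00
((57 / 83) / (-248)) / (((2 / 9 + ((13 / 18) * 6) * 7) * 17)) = -513 / 96230200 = -0.00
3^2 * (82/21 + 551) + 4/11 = 384577/77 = 4994.51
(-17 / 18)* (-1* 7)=119 / 18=6.61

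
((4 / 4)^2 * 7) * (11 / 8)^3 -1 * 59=-20891 / 512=-40.80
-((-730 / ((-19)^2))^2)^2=-283982410000 / 16983563041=-16.72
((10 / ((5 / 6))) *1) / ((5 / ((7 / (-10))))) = -42 / 25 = -1.68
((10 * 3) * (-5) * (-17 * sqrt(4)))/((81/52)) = 88400/27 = 3274.07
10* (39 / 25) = 78 / 5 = 15.60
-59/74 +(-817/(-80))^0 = 15/74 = 0.20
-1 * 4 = -4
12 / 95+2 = 202 / 95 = 2.13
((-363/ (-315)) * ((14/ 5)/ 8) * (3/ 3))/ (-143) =-11/ 3900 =-0.00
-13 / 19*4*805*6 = -251160 / 19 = -13218.95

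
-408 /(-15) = 136 /5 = 27.20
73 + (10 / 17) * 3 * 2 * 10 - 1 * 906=-13561 / 17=-797.71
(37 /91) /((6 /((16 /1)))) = 1.08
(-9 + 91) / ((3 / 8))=656 / 3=218.67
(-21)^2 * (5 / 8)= 2205 / 8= 275.62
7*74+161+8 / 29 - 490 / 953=18758937 / 27637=678.76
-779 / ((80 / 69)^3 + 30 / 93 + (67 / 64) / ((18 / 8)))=-126930621456 / 382326017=-332.00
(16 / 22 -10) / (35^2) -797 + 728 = -929877 / 13475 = -69.01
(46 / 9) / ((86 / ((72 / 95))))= 184 / 4085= 0.05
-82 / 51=-1.61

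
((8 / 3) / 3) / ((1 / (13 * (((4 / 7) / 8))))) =52 / 63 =0.83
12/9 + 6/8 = 25/12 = 2.08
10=10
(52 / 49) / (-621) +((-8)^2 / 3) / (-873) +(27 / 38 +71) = 2680070963 / 37387098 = 71.68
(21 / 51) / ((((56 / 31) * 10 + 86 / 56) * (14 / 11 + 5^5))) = 66836 / 9946020969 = 0.00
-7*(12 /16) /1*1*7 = -147 /4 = -36.75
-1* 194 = -194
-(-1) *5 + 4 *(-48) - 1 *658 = -845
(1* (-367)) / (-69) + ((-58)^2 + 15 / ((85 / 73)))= 3967322 / 1173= 3382.20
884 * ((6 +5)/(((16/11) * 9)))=26741/36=742.81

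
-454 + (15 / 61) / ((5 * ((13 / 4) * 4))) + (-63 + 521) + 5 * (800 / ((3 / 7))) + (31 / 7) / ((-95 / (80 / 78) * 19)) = 56133562547 / 6011733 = 9337.33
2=2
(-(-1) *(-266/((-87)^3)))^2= 70756/433626201009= 0.00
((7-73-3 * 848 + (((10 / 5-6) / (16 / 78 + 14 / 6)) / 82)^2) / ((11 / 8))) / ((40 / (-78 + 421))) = -1638815863202 / 100683495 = -16276.91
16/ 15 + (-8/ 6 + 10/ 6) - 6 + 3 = -1.60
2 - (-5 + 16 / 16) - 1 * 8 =-2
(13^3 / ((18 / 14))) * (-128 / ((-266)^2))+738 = 16714030 / 22743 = 734.91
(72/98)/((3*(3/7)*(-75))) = -4/525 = -0.01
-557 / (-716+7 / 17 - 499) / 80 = 9469 / 1651840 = 0.01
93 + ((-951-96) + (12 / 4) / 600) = -190799 / 200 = -954.00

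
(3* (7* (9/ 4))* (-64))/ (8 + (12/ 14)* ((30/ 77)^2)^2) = -93014946486/ 246678787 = -377.07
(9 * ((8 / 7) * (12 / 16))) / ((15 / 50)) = 180 / 7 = 25.71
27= 27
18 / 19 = 0.95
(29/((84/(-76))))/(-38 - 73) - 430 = -429.76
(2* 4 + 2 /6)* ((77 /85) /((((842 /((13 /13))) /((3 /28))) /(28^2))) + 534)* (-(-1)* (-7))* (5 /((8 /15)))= -2090421375 /7157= -292080.67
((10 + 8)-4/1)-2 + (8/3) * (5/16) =77/6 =12.83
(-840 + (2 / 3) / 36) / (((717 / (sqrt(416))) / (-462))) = 13970572* sqrt(26) / 6453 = 11039.24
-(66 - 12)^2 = -2916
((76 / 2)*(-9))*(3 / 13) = -1026 / 13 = -78.92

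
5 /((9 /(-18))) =-10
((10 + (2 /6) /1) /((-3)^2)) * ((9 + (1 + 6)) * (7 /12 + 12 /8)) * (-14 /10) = -4340 /81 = -53.58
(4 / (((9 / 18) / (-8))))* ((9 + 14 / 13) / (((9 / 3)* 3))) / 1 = -8384 / 117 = -71.66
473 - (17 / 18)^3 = 2753623 / 5832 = 472.16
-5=-5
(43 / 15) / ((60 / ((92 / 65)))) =989 / 14625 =0.07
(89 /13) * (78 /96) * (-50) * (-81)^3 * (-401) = -474164946225 /8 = -59270618278.12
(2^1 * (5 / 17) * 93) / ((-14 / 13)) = -6045 / 119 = -50.80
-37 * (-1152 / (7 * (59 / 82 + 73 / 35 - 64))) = -5825280 / 58543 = -99.50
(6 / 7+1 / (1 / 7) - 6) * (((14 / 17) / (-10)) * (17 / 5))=-13 / 25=-0.52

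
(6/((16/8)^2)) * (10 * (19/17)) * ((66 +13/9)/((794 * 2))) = 57665/80988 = 0.71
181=181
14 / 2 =7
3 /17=0.18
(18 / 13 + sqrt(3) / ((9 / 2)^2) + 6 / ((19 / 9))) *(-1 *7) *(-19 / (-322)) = -522 / 299 - 38 *sqrt(3) / 1863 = -1.78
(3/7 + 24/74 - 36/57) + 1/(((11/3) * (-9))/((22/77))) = 18295/162393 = 0.11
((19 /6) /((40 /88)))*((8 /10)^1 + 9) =10241 /150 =68.27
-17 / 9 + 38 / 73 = -899 / 657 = -1.37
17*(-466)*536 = -4246192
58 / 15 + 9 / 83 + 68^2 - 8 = 5751869 / 1245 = 4619.98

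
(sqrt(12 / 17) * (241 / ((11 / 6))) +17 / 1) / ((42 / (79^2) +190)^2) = 662151377 / 1406197532224 +28160908563 * sqrt(51) / 65739734631472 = 0.00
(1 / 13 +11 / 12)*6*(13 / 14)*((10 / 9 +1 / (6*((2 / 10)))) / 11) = 775 / 792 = 0.98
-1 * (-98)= 98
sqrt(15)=3.87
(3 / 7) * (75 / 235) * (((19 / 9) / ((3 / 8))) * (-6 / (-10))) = 152 / 329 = 0.46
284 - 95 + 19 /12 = 2287 /12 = 190.58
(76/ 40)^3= 6859/ 1000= 6.86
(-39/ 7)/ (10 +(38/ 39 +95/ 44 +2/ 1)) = -66924/ 181783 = -0.37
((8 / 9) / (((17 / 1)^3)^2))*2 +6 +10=3475809952 / 217238121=16.00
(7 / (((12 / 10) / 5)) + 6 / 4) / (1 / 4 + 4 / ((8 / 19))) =368 / 117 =3.15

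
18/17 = 1.06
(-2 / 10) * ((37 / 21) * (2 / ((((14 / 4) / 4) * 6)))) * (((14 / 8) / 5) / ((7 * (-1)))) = 74 / 11025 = 0.01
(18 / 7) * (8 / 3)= 48 / 7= 6.86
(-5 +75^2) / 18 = 2810 / 9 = 312.22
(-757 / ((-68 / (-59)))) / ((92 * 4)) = -44663 / 25024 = -1.78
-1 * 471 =-471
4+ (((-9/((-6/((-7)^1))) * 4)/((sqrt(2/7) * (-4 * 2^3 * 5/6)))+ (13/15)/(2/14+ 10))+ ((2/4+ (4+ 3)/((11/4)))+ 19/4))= 63 * sqrt(14)/80+ 556739/46860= 14.83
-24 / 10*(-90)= 216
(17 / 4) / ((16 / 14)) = 119 / 32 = 3.72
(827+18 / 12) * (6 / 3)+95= 1752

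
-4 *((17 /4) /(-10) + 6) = -223 /10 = -22.30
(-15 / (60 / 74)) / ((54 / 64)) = -592 / 27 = -21.93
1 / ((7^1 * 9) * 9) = 1 / 567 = 0.00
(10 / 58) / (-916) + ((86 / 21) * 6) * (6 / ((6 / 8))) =36552029 / 185948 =196.57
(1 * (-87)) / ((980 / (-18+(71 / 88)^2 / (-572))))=1387428411 / 868195328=1.60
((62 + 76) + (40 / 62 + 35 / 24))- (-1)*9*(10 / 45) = 105725 / 744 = 142.10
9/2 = 4.50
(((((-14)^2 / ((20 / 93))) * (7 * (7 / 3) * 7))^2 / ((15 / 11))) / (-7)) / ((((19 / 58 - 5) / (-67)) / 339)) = -187318069244675446 / 33875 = -5529684700949.83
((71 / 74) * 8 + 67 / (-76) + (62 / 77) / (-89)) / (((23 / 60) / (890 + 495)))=2716377391275 / 110806157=24514.68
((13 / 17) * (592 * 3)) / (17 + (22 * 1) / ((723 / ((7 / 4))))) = 33385248 / 419203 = 79.64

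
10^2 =100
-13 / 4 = -3.25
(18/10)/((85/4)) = 36/425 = 0.08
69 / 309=23 / 103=0.22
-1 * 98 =-98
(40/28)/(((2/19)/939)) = 89205/7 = 12743.57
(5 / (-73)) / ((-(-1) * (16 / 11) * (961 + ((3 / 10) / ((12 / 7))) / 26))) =-3575 / 72959631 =-0.00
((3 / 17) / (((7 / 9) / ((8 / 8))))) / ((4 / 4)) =27 / 119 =0.23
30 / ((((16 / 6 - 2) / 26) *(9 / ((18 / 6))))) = 390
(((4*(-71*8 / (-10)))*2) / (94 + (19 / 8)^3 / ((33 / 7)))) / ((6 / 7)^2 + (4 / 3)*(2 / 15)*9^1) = 2.01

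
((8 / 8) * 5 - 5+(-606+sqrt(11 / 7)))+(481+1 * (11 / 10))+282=sqrt(77) / 7+1581 / 10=159.35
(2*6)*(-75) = -900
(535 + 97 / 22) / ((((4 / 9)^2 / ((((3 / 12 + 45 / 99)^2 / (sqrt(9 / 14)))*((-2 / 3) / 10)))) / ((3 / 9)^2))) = -11404187*sqrt(14) / 3407360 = -12.52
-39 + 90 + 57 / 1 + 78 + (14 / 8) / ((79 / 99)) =59469 / 316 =188.19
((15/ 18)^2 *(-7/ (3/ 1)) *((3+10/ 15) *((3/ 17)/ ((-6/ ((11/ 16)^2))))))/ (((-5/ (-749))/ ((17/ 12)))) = 34892165/ 1990656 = 17.53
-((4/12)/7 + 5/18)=-41/126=-0.33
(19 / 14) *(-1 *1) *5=-95 / 14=-6.79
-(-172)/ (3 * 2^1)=86/ 3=28.67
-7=-7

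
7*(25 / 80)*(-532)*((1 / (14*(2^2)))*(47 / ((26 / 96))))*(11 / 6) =-343805 / 52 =-6611.63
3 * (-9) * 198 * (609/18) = -180873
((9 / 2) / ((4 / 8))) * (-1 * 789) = -7101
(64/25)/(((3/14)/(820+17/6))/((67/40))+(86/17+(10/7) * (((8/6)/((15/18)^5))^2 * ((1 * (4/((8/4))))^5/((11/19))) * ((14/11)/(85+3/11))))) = 1082474277500000/7624512277767893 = 0.14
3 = 3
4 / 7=0.57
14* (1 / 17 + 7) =1680 / 17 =98.82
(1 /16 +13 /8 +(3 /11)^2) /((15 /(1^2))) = 1137 /9680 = 0.12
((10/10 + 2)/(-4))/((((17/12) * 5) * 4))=-9/340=-0.03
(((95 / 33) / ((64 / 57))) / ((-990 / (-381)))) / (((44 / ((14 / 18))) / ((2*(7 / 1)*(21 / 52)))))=15725521 / 159464448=0.10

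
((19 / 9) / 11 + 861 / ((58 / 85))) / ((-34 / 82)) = -3043.65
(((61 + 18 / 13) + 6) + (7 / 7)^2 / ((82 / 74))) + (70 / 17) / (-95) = 11920928 / 172159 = 69.24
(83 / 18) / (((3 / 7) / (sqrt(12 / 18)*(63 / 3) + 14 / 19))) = 4067 / 513 + 4067*sqrt(6) / 54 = 192.41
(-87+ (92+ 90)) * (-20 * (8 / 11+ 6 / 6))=-36100 / 11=-3281.82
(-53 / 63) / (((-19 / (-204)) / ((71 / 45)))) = -255884 / 17955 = -14.25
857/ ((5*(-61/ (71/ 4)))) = -60847/ 1220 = -49.87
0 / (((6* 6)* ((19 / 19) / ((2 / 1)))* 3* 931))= 0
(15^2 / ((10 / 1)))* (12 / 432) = 0.62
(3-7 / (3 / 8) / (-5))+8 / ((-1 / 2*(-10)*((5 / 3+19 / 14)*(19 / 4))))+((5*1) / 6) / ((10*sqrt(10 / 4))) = sqrt(10) / 60+49549 / 7239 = 6.90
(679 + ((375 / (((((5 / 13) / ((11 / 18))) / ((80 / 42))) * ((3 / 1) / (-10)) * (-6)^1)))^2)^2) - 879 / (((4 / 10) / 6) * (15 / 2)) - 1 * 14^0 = 16334437427438908709320 / 103355177121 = 158041792220.20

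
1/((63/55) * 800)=11/10080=0.00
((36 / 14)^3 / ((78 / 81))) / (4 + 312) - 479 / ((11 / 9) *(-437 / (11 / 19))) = 1682025120 / 2924823083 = 0.58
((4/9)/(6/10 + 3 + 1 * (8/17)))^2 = 28900/2424249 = 0.01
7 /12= 0.58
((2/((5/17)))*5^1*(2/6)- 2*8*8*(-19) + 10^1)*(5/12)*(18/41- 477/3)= -19936400/123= -162084.55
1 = 1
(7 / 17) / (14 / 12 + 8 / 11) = 462 / 2125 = 0.22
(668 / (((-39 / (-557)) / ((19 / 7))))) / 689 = 7069444 / 188097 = 37.58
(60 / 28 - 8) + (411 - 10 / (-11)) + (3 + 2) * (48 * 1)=49746 / 77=646.05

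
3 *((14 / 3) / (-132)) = -7 / 66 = -0.11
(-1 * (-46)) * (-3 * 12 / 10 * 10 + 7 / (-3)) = -5290 / 3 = -1763.33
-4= -4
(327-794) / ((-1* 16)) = 467 / 16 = 29.19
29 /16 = 1.81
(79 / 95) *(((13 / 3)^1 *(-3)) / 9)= -1027 / 855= -1.20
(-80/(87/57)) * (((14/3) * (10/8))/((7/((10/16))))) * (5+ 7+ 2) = -33250/87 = -382.18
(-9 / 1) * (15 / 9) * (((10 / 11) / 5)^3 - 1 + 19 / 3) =-106600 / 1331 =-80.09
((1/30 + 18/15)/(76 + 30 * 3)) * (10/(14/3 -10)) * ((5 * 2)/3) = -185/3984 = -0.05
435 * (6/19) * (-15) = -39150/19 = -2060.53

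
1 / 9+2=19 / 9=2.11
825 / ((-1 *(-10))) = 165 / 2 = 82.50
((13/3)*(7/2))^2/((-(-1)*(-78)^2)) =49/1296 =0.04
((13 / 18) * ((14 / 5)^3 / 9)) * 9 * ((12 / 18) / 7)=5096 / 3375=1.51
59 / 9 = 6.56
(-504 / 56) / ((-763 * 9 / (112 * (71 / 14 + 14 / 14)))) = 680 / 763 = 0.89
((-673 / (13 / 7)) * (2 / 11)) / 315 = -1346 / 6435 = -0.21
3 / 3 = 1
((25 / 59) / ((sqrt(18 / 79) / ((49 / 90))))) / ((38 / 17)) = 4165*sqrt(158) / 242136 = 0.22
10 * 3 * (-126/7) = -540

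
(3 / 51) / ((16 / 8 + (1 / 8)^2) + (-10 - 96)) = -64 / 113135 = -0.00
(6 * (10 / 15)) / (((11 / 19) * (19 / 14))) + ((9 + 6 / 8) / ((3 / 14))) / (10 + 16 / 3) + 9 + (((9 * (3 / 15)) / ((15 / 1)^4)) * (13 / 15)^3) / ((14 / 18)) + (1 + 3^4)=7401050270239 / 74714062500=99.06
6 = 6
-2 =-2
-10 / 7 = -1.43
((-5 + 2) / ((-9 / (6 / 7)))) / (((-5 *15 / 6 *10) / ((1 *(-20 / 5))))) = 0.01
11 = 11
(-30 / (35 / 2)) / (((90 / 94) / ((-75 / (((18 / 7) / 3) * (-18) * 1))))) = -235 / 27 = -8.70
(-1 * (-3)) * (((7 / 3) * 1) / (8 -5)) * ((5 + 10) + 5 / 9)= 980 / 27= 36.30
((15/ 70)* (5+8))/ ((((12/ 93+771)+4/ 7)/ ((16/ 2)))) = 4836/ 167459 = 0.03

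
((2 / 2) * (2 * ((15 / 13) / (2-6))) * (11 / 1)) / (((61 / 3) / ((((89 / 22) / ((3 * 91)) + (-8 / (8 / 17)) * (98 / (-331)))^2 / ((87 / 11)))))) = -503551785285125 / 500750278057848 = -1.01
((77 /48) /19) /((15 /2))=77 /6840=0.01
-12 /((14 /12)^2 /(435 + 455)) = -384480 /49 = -7846.53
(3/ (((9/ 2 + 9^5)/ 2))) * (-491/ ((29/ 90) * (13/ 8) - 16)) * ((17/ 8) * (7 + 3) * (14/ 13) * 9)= 1262066400/ 1900984657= 0.66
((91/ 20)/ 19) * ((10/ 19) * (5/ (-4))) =-455/ 2888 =-0.16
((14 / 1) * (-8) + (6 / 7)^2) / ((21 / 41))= -223532 / 1029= -217.23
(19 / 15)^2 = 361 / 225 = 1.60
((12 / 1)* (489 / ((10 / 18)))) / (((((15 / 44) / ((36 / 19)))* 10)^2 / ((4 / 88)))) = 167308416 / 1128125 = 148.31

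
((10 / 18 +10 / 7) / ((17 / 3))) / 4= 125 / 1428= 0.09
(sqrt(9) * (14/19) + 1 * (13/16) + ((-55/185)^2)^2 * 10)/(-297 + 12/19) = -1766862599/168854409456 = -0.01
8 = 8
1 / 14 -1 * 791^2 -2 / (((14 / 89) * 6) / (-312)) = -8750277 / 14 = -625019.79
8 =8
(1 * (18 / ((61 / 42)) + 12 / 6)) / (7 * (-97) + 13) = -439 / 20313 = -0.02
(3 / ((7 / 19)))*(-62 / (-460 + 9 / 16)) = 1.10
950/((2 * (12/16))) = 633.33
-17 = -17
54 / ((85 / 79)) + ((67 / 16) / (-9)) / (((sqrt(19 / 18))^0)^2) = 608609 / 12240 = 49.72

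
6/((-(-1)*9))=2/3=0.67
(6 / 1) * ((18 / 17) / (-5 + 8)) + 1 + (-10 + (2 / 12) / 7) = -4897 / 714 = -6.86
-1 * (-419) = 419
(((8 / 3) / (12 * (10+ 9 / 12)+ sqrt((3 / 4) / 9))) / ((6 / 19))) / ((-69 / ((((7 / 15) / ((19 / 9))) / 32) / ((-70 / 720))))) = 1548 / 22964465-2 * sqrt(3) / 22964465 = 0.00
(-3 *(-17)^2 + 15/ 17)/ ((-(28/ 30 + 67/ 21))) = 1546020/ 7361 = 210.03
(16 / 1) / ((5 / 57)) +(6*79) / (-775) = 140886 / 775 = 181.79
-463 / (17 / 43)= -19909 / 17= -1171.12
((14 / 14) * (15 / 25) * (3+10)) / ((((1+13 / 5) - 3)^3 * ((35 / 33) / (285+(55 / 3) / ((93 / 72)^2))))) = 9684675 / 961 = 10077.71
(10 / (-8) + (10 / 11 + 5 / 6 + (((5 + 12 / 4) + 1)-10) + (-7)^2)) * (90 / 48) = 32005 / 352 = 90.92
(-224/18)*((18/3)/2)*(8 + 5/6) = -2968/9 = -329.78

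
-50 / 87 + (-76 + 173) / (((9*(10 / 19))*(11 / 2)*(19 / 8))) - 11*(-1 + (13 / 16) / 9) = 842153 / 76560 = 11.00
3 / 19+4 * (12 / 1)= 915 / 19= 48.16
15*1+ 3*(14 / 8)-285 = -1059 / 4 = -264.75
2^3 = 8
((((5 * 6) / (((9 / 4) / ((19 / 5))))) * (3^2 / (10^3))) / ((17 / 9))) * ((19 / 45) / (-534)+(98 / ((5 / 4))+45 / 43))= 1559718911 / 81323750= 19.18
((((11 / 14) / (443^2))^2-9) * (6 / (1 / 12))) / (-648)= 67938113881643 / 67938113881764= 1.00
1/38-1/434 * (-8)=369/8246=0.04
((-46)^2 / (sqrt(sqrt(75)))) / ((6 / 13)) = 13754*3^(3 / 4)*sqrt(5) / 45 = 1557.91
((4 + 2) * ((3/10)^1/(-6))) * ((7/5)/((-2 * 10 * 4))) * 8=21/500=0.04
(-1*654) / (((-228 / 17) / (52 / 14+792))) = 5160605 / 133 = 38801.54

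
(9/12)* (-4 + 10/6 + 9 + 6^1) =19/2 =9.50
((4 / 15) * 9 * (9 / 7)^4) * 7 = 78732 / 1715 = 45.91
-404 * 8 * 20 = -64640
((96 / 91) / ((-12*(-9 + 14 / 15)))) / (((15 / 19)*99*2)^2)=722 / 1618782165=0.00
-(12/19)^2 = -144/361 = -0.40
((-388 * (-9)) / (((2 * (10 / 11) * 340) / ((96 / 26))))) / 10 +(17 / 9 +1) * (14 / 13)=1292062 / 248625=5.20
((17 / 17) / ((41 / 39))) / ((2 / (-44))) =-858 / 41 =-20.93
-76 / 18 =-38 / 9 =-4.22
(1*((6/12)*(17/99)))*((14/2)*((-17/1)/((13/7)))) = -14161/2574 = -5.50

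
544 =544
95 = 95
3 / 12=1 / 4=0.25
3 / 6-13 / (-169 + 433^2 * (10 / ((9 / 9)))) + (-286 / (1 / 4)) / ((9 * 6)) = -698021353 / 33744978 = -20.69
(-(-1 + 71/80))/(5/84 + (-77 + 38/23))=-4347/2909140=-0.00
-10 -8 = -18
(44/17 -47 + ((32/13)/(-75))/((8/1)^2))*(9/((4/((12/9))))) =-1472267/11050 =-133.24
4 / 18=2 / 9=0.22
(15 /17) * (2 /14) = 15 /119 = 0.13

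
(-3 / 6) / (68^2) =-1 / 9248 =-0.00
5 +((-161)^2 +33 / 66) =51853 / 2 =25926.50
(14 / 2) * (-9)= -63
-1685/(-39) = 1685/39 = 43.21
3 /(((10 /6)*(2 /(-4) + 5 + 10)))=18 /145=0.12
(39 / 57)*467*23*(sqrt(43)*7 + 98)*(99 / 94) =96765669*sqrt(43) / 1786 + 677359683 / 893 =1113804.19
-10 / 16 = -5 / 8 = -0.62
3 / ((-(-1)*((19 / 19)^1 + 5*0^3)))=3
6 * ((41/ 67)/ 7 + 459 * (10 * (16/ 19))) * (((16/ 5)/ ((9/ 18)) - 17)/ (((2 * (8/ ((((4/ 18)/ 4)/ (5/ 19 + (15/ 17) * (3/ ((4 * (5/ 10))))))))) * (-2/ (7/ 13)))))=31034169239/ 214266000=144.84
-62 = -62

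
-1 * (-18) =18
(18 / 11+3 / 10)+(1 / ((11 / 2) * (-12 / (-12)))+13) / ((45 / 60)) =6439 / 330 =19.51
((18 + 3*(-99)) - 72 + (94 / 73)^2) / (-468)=1861643 / 2493972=0.75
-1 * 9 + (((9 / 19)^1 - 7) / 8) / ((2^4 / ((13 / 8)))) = -44179 / 4864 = -9.08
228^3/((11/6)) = 71114112/11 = 6464919.27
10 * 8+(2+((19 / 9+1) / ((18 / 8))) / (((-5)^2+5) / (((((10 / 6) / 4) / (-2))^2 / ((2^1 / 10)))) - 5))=22127302 / 269811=82.01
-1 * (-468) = 468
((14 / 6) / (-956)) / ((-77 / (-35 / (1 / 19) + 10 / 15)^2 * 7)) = 3972049 / 1987524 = 2.00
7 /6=1.17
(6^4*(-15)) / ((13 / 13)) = -19440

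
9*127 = 1143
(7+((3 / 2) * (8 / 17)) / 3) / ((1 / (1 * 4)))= 492 / 17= 28.94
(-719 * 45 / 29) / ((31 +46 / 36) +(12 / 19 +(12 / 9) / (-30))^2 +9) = -47304627750 / 1764771307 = -26.80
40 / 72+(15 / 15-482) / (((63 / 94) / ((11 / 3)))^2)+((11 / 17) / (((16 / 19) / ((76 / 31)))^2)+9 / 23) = -14390.26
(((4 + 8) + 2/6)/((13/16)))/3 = 5.06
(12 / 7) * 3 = 5.14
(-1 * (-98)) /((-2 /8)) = -392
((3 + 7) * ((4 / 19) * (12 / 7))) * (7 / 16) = 30 / 19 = 1.58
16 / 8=2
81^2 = 6561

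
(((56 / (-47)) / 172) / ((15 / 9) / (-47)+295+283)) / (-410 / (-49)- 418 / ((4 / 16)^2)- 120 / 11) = 11319 / 6318424721099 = 0.00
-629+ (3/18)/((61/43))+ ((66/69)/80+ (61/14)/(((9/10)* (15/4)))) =-6656535481/10606680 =-627.58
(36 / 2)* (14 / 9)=28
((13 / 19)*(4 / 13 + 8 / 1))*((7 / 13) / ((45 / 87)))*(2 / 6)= 2436 / 1235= 1.97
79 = 79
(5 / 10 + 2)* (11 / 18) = 55 / 36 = 1.53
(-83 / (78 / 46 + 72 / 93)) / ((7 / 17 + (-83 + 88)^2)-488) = 1006043 / 13848504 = 0.07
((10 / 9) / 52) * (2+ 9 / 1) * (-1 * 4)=-0.94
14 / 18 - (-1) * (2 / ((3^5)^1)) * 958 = 2105 / 243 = 8.66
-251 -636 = -887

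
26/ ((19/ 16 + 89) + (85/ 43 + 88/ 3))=0.21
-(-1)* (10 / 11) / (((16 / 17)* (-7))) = -85 / 616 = -0.14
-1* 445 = -445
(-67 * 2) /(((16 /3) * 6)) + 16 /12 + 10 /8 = -77 /48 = -1.60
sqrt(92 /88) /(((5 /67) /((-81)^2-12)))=438783 * sqrt(506) /110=89728.90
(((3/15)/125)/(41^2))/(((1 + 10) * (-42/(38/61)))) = -19/14804356875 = -0.00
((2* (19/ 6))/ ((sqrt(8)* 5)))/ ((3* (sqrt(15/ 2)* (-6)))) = -19* sqrt(15)/ 8100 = -0.01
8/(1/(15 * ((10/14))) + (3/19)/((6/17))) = 22800/1541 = 14.80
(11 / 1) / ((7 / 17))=187 / 7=26.71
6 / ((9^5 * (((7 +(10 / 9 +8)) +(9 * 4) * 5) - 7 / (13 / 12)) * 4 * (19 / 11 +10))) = 143 / 12520054494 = 0.00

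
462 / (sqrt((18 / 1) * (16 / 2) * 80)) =77 * sqrt(5) / 40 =4.30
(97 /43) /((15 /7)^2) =4753 /9675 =0.49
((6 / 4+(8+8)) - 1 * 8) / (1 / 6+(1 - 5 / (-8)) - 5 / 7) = 8.82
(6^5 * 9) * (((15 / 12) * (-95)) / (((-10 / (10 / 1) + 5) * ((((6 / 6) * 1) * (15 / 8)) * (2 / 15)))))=-8310600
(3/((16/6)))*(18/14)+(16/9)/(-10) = 3197/2520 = 1.27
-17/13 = -1.31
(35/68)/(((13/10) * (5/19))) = 665/442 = 1.50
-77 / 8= -9.62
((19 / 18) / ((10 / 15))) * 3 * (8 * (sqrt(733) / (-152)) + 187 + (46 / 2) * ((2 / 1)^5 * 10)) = 143393 / 4 - sqrt(733) / 4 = 35841.48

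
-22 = -22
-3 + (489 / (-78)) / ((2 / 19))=-3253 / 52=-62.56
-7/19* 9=-63/19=-3.32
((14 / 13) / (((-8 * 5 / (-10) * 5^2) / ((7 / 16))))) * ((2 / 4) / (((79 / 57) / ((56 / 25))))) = 19551 / 5135000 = 0.00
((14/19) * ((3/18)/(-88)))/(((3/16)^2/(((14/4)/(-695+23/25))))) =2450/12239667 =0.00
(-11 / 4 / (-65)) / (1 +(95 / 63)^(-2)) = 19855 / 675688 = 0.03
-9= -9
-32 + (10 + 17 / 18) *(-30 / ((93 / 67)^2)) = -202.41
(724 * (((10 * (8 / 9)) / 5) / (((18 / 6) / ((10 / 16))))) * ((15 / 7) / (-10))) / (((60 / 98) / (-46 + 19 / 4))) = 69685 / 18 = 3871.39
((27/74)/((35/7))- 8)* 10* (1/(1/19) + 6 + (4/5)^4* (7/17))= -784334061/393125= -1995.13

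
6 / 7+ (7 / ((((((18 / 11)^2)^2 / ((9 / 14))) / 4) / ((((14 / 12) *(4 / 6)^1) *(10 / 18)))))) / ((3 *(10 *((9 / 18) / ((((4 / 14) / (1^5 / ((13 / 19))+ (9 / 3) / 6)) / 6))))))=651816115 / 758897748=0.86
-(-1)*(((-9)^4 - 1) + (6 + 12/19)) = 124766/19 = 6566.63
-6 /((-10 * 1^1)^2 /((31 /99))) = -31 /1650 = -0.02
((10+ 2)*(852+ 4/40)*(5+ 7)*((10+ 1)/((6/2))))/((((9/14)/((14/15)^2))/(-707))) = -431025516.68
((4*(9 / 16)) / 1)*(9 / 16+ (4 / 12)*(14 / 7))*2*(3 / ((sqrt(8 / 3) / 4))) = 531*sqrt(6) / 32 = 40.65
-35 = -35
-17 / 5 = -3.40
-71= -71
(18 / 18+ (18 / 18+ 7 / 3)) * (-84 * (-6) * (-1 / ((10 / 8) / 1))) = -8736 / 5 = -1747.20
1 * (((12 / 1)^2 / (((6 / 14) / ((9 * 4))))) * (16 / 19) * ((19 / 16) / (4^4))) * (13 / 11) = 2457 / 44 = 55.84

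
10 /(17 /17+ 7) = 5 /4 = 1.25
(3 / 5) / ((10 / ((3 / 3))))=3 / 50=0.06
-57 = -57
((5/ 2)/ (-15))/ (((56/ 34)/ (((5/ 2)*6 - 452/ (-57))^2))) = -29040233/ 545832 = -53.20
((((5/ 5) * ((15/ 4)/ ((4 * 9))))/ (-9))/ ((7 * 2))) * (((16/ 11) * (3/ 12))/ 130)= -0.00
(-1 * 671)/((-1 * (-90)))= -671/90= -7.46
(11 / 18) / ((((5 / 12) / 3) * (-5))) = -22 / 25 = -0.88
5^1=5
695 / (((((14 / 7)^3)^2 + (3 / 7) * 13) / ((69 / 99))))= 111895 / 16071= 6.96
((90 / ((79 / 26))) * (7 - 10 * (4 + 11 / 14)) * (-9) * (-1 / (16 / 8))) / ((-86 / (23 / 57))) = 25.55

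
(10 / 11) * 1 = 10 / 11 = 0.91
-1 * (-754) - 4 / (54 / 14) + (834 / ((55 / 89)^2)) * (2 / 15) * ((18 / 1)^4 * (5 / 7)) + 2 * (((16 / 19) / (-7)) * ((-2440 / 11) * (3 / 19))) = 4506412429679222 / 206392725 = 21834163.15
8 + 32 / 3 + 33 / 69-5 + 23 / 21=7361 / 483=15.24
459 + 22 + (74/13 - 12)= 474.69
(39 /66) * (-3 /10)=-39 /220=-0.18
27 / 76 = 0.36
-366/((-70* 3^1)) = 61/35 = 1.74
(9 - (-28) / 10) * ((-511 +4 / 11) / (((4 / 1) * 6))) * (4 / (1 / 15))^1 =-331403 / 22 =-15063.77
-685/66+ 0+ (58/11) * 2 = 1/6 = 0.17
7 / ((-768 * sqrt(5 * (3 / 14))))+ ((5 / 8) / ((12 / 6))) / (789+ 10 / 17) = 85 / 214768 - 7 * sqrt(210) / 11520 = -0.01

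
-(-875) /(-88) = -875 /88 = -9.94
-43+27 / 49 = -2080 / 49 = -42.45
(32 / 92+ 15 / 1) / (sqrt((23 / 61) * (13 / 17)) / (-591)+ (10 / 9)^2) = 152086167 * sqrt(310063) / 9256329576667+ 115072336926900 / 9256329576667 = 12.44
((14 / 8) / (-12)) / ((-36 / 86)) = 0.35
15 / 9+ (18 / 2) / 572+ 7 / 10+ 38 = 346481 / 8580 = 40.38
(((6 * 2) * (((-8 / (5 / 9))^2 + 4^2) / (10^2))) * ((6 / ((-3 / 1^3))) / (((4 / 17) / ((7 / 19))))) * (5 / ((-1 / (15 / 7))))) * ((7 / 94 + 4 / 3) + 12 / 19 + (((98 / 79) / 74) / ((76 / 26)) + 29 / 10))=27569795437668 / 6199317625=4447.23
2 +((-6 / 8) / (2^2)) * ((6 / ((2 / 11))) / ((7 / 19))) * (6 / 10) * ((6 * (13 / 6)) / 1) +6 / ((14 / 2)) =-71759 / 560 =-128.14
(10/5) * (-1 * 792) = -1584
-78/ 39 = -2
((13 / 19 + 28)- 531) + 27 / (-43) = -410905 / 817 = -502.94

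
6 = 6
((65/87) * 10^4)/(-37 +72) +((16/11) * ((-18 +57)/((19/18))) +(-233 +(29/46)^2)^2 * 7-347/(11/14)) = 378553.20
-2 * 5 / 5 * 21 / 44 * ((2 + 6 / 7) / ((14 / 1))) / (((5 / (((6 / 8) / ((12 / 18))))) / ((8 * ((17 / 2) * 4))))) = -918 / 77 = -11.92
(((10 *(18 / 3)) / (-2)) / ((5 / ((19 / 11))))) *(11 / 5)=-114 / 5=-22.80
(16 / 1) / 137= 16 / 137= 0.12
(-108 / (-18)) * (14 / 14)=6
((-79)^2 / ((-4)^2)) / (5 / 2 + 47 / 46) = 143543 / 1296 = 110.76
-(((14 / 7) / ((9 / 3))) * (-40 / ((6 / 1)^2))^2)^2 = -40000 / 59049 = -0.68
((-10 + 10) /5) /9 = 0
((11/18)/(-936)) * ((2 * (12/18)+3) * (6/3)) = -11/1944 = -0.01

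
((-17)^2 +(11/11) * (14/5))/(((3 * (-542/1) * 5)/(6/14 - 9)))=2918/9485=0.31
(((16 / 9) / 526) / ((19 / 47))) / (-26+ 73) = 0.00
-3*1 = -3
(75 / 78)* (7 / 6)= 175 / 156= 1.12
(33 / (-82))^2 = 1089 / 6724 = 0.16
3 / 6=1 / 2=0.50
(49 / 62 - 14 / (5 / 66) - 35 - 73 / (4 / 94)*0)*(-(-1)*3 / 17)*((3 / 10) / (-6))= 203679 / 105400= 1.93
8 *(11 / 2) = 44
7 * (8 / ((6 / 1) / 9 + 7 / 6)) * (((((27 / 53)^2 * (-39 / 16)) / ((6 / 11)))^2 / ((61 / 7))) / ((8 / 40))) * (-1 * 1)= -23.57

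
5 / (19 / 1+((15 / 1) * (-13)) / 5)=-1 / 4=-0.25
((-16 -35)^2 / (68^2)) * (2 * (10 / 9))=5 / 4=1.25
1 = 1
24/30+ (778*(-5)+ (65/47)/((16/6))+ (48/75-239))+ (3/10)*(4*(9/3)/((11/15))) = -426228479/103400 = -4122.13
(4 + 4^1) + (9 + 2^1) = 19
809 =809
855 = 855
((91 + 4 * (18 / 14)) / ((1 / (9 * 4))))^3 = 14221738700352 / 343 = 41462795044.76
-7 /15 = -0.47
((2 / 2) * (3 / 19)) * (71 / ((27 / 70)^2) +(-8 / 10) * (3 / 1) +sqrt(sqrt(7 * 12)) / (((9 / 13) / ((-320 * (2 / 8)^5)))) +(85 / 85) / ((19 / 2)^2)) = -65 * sqrt(2) * 21^(1 / 4) / 912 +624816052 / 8333685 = 74.76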